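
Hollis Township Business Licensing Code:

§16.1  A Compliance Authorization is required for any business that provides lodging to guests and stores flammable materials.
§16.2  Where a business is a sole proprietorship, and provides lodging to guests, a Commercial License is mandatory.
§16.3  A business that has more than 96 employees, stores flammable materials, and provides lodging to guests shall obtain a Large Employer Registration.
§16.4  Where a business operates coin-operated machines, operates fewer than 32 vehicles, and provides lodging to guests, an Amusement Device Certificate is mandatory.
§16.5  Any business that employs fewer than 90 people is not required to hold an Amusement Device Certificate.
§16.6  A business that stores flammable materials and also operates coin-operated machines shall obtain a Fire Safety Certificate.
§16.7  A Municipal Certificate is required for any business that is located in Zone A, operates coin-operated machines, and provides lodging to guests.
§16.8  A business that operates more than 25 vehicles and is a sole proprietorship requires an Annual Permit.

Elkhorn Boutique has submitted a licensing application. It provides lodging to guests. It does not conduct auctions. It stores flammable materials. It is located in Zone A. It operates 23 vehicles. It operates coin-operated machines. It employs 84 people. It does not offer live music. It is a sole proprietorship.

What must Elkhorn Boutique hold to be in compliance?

Commercial License, Compliance Authorization, Fire Safety Certificate, Municipal Certificate

§16.1 provides lodging to guests; stores flammable materials → Compliance Authorization required.
§16.2 is a sole proprietorship; provides lodging to guests → Commercial License required.
§16.3 employees 84 ≤ 96; stores flammable materials; provides lodging to guests → Large Employer Registration not required.
§16.4 operates coin-operated machines; vehicles 23 < 32; provides lodging to guests → Amusement Device Certificate required.
§16.5 employees 84 < 90 → exempt from Amusement Device Certificate.
§16.6 stores flammable materials; operates coin-operated machines → Fire Safety Certificate required.
§16.7 is located in Zone A; operates coin-operated machines; provides lodging to guests → Municipal Certificate required.
§16.8 vehicles 23 ≤ 25; is a sole proprietorship → Annual Permit not required.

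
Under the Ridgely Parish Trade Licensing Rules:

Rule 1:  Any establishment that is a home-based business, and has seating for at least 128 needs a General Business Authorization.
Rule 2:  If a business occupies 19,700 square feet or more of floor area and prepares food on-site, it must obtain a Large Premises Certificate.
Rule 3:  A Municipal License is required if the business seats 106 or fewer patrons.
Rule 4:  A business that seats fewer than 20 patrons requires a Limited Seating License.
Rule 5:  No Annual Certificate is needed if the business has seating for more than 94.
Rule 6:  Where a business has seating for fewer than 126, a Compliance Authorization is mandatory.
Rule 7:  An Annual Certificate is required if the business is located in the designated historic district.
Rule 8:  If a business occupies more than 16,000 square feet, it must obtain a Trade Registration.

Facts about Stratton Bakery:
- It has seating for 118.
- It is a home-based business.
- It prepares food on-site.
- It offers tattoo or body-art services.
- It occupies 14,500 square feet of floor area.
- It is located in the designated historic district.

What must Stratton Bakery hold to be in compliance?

Compliance Authorization

Rule 1: is a home-based business; seating 118 < 128 → General Business Authorization not required.
Rule 2: floor area 14,500 square feet < 19,700 square feet; prepares food on-site → Large Premises Certificate not required.
Rule 3: seating 118 > 106 → Municipal License not required.
Rule 4: seating 118 ≥ 20 → Limited Seating License not required.
Rule 5: seating 118 > 94 → exempt from Annual Certificate.
Rule 6: seating 118 < 126 → Compliance Authorization required.
Rule 7: is located in the designated historic district → Annual Certificate required.
Rule 8: floor area 14,500 square feet ≤ 16,000 square feet → Trade Registration not required.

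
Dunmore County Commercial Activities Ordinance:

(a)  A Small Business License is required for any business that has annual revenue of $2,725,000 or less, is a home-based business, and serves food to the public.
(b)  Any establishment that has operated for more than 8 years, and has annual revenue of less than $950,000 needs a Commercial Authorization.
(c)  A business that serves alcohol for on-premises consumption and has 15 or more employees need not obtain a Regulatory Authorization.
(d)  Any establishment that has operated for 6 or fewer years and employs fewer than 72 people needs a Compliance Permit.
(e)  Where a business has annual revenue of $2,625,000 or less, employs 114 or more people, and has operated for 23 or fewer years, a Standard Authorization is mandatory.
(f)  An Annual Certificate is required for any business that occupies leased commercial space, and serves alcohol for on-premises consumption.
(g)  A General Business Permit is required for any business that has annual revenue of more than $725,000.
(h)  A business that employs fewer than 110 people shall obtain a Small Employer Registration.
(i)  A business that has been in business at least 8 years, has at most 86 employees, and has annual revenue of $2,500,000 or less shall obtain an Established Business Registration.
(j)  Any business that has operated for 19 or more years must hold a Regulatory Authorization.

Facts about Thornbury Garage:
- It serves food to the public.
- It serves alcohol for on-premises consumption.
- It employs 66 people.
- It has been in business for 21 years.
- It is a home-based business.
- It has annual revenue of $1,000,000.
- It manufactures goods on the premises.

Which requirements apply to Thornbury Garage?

(a) revenue $1,000,000 ≤ $2,725,000; is a home-based business; serves food to the public → Small Business License required.
(b) years in business 21 > 8; revenue $1,000,000 ≥ $950,000 → Commercial Authorization not required.
(c) serves alcohol for on-premises consumption; employees 66 ≥ 15 → exempt from Regulatory Authorization.
(d) years in business 21 > 6; employees 66 < 72 → Compliance Permit not required.
(e) revenue $1,000,000 ≤ $2,625,000; employees 66 < 114; years in business 21 ≤ 23 → Standard Authorization not required.
(f) is a home-based business (not: occupies leased commercial space); serves alcohol for on-premises consumption → Annual Certificate not required.
(g) revenue $1,000,000 > $725,000 → General Business Permit required.
(h) employees 66 < 110 → Small Employer Registration required.
(i) years in business 21 ≥ 8; employees 66 ≤ 86; revenue $1,000,000 ≤ $2,500,000 → Established Business Registration required.
(j) years in business 21 ≥ 19 → Regulatory Authorization required.

Established Business Registration, General Business Permit, Small Business License, Small Employer Registration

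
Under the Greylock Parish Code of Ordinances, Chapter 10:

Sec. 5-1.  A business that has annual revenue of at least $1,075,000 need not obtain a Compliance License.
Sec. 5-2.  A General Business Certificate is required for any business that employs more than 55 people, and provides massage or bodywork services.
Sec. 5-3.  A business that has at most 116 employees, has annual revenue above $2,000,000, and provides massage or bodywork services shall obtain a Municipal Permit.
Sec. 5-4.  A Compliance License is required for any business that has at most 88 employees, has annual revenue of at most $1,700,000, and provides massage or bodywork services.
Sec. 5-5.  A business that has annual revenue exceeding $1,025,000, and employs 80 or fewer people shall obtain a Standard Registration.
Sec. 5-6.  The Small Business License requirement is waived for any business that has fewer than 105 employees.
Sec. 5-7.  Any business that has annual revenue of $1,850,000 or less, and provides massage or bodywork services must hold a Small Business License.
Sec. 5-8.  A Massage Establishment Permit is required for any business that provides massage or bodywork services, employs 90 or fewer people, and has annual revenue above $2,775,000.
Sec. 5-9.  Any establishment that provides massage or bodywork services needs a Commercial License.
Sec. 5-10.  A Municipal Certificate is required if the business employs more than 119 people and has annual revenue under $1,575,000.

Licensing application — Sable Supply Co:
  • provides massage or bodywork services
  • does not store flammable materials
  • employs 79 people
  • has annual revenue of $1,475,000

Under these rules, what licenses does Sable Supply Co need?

Sec. 5-1. revenue $1,475,000 ≥ $1,075,000 → exempt from Compliance License.
Sec. 5-2. employees 79 > 55; provides massage or bodywork services → General Business Certificate required.
Sec. 5-3. employees 79 ≤ 116; revenue $1,475,000 ≤ $2,000,000; provides massage or bodywork services → Municipal Permit not required.
Sec. 5-4. employees 79 ≤ 88; revenue $1,475,000 ≤ $1,700,000; provides massage or bodywork services → Compliance License required.
Sec. 5-5. revenue $1,475,000 > $1,025,000; employees 79 ≤ 80 → Standard Registration required.
Sec. 5-6. employees 79 < 105 → exempt from Small Business License.
Sec. 5-7. revenue $1,475,000 ≤ $1,850,000; provides massage or bodywork services → Small Business License required.
Sec. 5-8. provides massage or bodywork services; employees 79 ≤ 90; revenue $1,475,000 ≤ $2,775,000 → Massage Establishment Permit not required.
Sec. 5-9. provides massage or bodywork services → Commercial License required.
Sec. 5-10. employees 79 ≤ 119; revenue $1,475,000 < $1,575,000 → Municipal Certificate not required.

Commercial License, General Business Certificate, Standard Registration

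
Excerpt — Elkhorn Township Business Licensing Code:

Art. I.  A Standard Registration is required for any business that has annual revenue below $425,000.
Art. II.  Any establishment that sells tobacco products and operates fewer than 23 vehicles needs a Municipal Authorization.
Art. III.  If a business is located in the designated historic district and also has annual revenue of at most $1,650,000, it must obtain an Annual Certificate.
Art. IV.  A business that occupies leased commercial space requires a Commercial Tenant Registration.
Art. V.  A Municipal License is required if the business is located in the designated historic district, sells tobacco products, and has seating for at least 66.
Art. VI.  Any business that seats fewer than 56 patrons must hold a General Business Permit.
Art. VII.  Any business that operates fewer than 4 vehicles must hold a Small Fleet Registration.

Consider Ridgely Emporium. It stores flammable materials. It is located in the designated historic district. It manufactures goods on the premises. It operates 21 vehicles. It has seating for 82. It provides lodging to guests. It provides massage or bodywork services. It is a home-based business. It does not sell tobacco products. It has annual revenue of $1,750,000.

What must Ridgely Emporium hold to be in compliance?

Art. I. revenue $1,750,000 ≥ $425,000 → Standard Registration not required.
Art. II. does not sell tobacco products; vehicles 21 < 23 → Municipal Authorization not required.
Art. III. is located in the designated historic district; revenue $1,750,000 > $1,650,000 → Annual Certificate not required.
Art. IV. is a home-based business (not: occupies leased commercial space) → Commercial Tenant Registration not required.
Art. V. is located in the designated historic district; does not sell tobacco products; seating 82 ≥ 66 → Municipal License not required.
Art. VI. seating 82 ≥ 56 → General Business Permit not required.
Art. VII. vehicles 21 ≥ 4 → Small Fleet Registration not required.

None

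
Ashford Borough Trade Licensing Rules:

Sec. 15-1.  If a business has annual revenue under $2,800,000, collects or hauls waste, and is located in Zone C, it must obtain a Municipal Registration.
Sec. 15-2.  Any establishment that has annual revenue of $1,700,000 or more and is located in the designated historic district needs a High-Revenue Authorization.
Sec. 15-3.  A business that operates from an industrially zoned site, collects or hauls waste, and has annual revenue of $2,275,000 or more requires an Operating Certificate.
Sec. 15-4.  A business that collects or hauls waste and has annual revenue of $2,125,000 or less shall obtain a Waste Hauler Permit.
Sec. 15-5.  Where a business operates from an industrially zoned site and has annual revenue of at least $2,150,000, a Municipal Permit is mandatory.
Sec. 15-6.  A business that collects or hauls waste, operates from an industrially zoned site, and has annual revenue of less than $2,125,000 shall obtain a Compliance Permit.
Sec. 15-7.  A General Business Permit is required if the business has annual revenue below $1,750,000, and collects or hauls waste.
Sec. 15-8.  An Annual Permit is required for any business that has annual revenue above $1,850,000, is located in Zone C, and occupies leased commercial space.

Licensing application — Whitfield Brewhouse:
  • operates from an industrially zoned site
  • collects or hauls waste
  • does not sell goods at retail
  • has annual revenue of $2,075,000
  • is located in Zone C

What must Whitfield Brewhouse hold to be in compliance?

Compliance Permit, Municipal Registration, Waste Hauler Permit

Sec. 15-1. revenue $2,075,000 < $2,800,000; collects or hauls waste; is located in Zone C → Municipal Registration required.
Sec. 15-2. revenue $2,075,000 ≥ $1,700,000; is located in Zone C (not: is located in the designated historic district) → High-Revenue Authorization not required.
Sec. 15-3. operates from an industrially zoned site; collects or hauls waste; revenue $2,075,000 < $2,275,000 → Operating Certificate not required.
Sec. 15-4. collects or hauls waste; revenue $2,075,000 ≤ $2,125,000 → Waste Hauler Permit required.
Sec. 15-5. operates from an industrially zoned site; revenue $2,075,000 < $2,150,000 → Municipal Permit not required.
Sec. 15-6. collects or hauls waste; operates from an industrially zoned site; revenue $2,075,000 < $2,125,000 → Compliance Permit required.
Sec. 15-7. revenue $2,075,000 ≥ $1,750,000; collects or hauls waste → General Business Permit not required.
Sec. 15-8. revenue $2,075,000 > $1,850,000; is located in Zone C; operates from an industrially zoned site (not: occupies leased commercial space) → Annual Permit not required.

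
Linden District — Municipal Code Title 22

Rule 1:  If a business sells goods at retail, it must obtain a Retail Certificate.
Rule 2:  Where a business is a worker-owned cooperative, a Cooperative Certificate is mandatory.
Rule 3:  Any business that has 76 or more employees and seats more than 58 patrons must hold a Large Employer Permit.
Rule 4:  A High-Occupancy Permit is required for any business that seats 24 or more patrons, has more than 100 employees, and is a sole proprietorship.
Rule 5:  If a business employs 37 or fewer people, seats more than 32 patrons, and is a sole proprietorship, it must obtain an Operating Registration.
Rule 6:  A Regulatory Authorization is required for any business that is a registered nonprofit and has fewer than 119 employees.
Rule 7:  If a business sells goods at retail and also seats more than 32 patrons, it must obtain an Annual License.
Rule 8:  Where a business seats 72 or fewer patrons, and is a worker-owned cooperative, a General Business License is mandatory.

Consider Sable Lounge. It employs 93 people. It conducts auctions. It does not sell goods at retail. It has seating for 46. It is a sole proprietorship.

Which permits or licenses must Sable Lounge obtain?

None

Rule 1: does not sell goods at retail → Retail Certificate not required.
Rule 2: is a sole proprietorship (not: is a worker-owned cooperative) → Cooperative Certificate not required.
Rule 3: employees 93 ≥ 76; seating 46 ≤ 58 → Large Employer Permit not required.
Rule 4: seating 46 ≥ 24; employees 93 ≤ 100; is a sole proprietorship → High-Occupancy Permit not required.
Rule 5: employees 93 > 37; seating 46 > 32; is a sole proprietorship → Operating Registration not required.
Rule 6: is a sole proprietorship (not: is a registered nonprofit); employees 93 < 119 → Regulatory Authorization not required.
Rule 7: does not sell goods at retail; seating 46 > 32 → Annual License not required.
Rule 8: seating 46 ≤ 72; is a sole proprietorship (not: is a worker-owned cooperative) → General Business License not required.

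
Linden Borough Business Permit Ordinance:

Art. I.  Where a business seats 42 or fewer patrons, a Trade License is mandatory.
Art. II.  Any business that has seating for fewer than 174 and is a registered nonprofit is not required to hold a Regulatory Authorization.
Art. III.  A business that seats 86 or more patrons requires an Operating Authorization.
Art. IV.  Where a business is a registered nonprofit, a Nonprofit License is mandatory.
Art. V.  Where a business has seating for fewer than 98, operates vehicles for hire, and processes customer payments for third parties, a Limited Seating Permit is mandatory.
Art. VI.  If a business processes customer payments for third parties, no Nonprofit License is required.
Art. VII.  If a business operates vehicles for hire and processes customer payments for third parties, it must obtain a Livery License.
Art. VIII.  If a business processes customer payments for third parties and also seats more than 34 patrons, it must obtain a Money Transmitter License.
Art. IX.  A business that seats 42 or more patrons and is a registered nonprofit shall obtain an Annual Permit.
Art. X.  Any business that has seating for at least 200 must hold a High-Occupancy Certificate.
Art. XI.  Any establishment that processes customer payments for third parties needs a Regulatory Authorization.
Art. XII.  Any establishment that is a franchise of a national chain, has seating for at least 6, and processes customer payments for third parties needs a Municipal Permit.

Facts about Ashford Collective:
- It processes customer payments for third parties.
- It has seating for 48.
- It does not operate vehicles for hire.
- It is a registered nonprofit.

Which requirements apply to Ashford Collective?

Annual Permit, Money Transmitter License

Art. I. seating 48 > 42 → Trade License not required.
Art. II. seating 48 < 174; is a registered nonprofit → exempt from Regulatory Authorization.
Art. III. seating 48 < 86 → Operating Authorization not required.
Art. IV. is a registered nonprofit → Nonprofit License required.
Art. V. seating 48 < 98; does not operate vehicles for hire; processes customer payments for third parties → Limited Seating Permit not required.
Art. VI. processes customer payments for third parties → exempt from Nonprofit License.
Art. VII. does not operate vehicles for hire; processes customer payments for third parties → Livery License not required.
Art. VIII. processes customer payments for third parties; seating 48 > 34 → Money Transmitter License required.
Art. IX. seating 48 ≥ 42; is a registered nonprofit → Annual Permit required.
Art. X. seating 48 < 200 → High-Occupancy Certificate not required.
Art. XI. processes customer payments for third parties → Regulatory Authorization required.
Art. XII. is a registered nonprofit (not: is a franchise of a national chain); seating 48 ≥ 6; processes customer payments for third parties → Municipal Permit not required.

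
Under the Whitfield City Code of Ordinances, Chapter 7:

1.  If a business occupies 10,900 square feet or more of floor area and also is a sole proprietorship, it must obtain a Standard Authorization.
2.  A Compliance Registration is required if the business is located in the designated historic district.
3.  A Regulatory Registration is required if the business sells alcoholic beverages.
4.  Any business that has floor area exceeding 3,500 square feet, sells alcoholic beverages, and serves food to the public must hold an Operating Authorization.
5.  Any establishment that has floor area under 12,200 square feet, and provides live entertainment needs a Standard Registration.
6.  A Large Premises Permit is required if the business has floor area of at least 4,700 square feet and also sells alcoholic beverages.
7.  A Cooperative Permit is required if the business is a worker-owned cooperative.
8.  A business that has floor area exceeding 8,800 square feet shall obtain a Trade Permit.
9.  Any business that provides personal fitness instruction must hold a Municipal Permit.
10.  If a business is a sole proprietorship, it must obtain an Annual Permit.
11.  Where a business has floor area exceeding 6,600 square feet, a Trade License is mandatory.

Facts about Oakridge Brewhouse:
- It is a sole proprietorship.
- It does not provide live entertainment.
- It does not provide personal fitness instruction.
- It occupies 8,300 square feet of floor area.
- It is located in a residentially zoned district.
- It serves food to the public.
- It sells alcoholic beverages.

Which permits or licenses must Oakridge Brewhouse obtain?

1. floor area 8,300 square feet < 10,900 square feet; is a sole proprietorship → Standard Authorization not required.
2. is located in a residentially zoned district (not: is located in the designated historic district) → Compliance Registration not required.
3. sells alcoholic beverages → Regulatory Registration required.
4. floor area 8,300 square feet > 3,500 square feet; sells alcoholic beverages; serves food to the public → Operating Authorization required.
5. floor area 8,300 square feet < 12,200 square feet; does not provide live entertainment → Standard Registration not required.
6. floor area 8,300 square feet ≥ 4,700 square feet; sells alcoholic beverages → Large Premises Permit required.
7. is a sole proprietorship (not: is a worker-owned cooperative) → Cooperative Permit not required.
8. floor area 8,300 square feet ≤ 8,800 square feet → Trade Permit not required.
9. does not provide personal fitness instruction → Municipal Permit not required.
10. is a sole proprietorship → Annual Permit required.
11. floor area 8,300 square feet > 6,600 square feet → Trade License required.

Annual Permit, Large Premises Permit, Operating Authorization, Regulatory Registration, Trade License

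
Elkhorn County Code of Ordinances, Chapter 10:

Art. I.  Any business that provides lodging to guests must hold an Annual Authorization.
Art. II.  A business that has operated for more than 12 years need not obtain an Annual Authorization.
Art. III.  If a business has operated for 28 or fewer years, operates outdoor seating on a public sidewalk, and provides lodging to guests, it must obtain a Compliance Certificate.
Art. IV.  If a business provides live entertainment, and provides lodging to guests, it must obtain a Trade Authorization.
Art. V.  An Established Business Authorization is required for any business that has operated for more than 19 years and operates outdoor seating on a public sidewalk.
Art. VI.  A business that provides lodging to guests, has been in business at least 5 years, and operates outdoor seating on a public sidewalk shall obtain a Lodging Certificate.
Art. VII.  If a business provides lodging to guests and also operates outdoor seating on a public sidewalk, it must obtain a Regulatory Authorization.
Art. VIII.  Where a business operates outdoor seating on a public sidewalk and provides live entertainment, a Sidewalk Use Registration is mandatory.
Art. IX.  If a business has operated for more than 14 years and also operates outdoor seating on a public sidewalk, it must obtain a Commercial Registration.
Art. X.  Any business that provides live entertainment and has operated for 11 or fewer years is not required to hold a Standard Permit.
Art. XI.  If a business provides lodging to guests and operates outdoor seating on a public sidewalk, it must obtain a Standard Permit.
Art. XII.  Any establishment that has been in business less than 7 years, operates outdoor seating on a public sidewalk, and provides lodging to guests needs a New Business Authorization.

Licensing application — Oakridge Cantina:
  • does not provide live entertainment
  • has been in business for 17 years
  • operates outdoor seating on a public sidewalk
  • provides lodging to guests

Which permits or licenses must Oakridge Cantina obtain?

Commercial Registration, Compliance Certificate, Lodging Certificate, Regulatory Authorization, Standard Permit

Art. I. provides lodging to guests → Annual Authorization required.
Art. II. years in business 17 > 12 → exempt from Annual Authorization.
Art. III. years in business 17 ≤ 28; operates outdoor seating on a public sidewalk; provides lodging to guests → Compliance Certificate required.
Art. IV. does not provide live entertainment; provides lodging to guests → Trade Authorization not required.
Art. V. years in business 17 ≤ 19; operates outdoor seating on a public sidewalk → Established Business Authorization not required.
Art. VI. provides lodging to guests; years in business 17 ≥ 5; operates outdoor seating on a public sidewalk → Lodging Certificate required.
Art. VII. provides lodging to guests; operates outdoor seating on a public sidewalk → Regulatory Authorization required.
Art. VIII. operates outdoor seating on a public sidewalk; does not provide live entertainment → Sidewalk Use Registration not required.
Art. IX. years in business 17 > 14; operates outdoor seating on a public sidewalk → Commercial Registration required.
Art. X. does not provide live entertainment; years in business 17 > 11 → Standard Permit exemption does not apply.
Art. XI. provides lodging to guests; operates outdoor seating on a public sidewalk → Standard Permit required.
Art. XII. years in business 17 ≥ 7; operates outdoor seating on a public sidewalk; provides lodging to guests → New Business Authorization not required.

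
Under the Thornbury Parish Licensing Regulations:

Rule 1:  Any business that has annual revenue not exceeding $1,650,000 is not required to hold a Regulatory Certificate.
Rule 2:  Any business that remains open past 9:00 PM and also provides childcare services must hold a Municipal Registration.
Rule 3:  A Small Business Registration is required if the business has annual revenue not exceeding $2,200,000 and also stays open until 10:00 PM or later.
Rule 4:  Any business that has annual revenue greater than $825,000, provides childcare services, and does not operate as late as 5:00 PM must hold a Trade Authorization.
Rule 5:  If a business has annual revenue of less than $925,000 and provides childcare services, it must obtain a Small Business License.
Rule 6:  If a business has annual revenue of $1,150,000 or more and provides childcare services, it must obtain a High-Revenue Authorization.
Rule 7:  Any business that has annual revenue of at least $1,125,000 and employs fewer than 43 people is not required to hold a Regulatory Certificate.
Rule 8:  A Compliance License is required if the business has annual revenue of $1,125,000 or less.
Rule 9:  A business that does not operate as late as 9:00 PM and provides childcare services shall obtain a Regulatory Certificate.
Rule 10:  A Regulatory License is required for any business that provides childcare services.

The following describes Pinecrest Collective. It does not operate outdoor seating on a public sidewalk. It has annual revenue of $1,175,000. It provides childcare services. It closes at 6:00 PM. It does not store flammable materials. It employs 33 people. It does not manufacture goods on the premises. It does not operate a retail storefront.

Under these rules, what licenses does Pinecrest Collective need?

Rule 1: revenue $1,175,000 ≤ $1,650,000 → exempt from Regulatory Certificate.
Rule 2: closes 6:00 PM, at/before 9:00 PM; provides childcare services → Municipal Registration not required.
Rule 3: revenue $1,175,000 ≤ $2,200,000; closes 6:00 PM, at/before 10:00 PM → Small Business Registration not required.
Rule 4: revenue $1,175,000 > $825,000; provides childcare services; closes 6:00 PM, after 5:00 PM → Trade Authorization not required.
Rule 5: revenue $1,175,000 ≥ $925,000; provides childcare services → Small Business License not required.
Rule 6: revenue $1,175,000 ≥ $1,150,000; provides childcare services → High-Revenue Authorization required.
Rule 7: revenue $1,175,000 ≥ $1,125,000; employees 33 < 43 → exempt from Regulatory Certificate.
Rule 8: revenue $1,175,000 > $1,125,000 → Compliance License not required.
Rule 9: closes 6:00 PM, at/before 9:00 PM; provides childcare services → Regulatory Certificate required.
Rule 10: provides childcare services → Regulatory License required.

High-Revenue Authorization, Regulatory License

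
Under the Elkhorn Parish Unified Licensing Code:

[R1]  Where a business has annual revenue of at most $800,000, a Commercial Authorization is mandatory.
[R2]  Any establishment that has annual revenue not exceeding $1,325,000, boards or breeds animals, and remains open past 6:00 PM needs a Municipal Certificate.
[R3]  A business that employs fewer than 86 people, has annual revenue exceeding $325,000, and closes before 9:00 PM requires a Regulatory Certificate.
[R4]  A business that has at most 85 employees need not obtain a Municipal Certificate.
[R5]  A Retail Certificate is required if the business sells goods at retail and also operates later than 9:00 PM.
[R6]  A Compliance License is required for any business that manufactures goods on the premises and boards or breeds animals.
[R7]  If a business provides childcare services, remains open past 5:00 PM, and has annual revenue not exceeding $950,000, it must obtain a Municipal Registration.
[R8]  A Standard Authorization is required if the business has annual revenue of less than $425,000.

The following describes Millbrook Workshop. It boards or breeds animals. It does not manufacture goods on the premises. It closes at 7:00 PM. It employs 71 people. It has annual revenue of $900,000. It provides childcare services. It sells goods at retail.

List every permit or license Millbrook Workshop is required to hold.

Municipal Registration, Regulatory Certificate

[R1] revenue $900,000 > $800,000 → Commercial Authorization not required.
[R2] revenue $900,000 ≤ $1,325,000; boards or breeds animals; closes 7:00 PM, after 6:00 PM → Municipal Certificate required.
[R3] employees 71 < 86; revenue $900,000 > $325,000; closes 7:00 PM, at/before 9:00 PM → Regulatory Certificate required.
[R4] employees 71 ≤ 85 → exempt from Municipal Certificate.
[R5] sells goods at retail; closes 7:00 PM, at/before 9:00 PM → Retail Certificate not required.
[R6] does not manufacture goods on the premises; boards or breeds animals → Compliance License not required.
[R7] provides childcare services; closes 7:00 PM, after 5:00 PM; revenue $900,000 ≤ $950,000 → Municipal Registration required.
[R8] revenue $900,000 ≥ $425,000 → Standard Authorization not required.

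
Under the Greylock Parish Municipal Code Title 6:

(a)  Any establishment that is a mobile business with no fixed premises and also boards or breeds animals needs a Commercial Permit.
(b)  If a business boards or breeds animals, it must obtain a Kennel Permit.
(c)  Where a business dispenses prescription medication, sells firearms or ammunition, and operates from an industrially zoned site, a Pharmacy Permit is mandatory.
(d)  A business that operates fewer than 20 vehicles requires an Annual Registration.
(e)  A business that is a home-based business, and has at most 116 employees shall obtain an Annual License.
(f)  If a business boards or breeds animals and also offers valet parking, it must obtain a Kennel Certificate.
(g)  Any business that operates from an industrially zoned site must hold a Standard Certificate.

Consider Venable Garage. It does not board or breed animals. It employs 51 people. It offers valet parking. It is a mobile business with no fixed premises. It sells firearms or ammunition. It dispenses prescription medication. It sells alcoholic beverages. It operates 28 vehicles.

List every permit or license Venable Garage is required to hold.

(a) is a mobile business with no fixed premises; does not board or breed animals → Commercial Permit not required.
(b) does not board or breed animals → Kennel Permit not required.
(c) dispenses prescription medication; sells firearms or ammunition; is a mobile business with no fixed premises (not: operates from an industrially zoned site) → Pharmacy Permit not required.
(d) vehicles 28 ≥ 20 → Annual Registration not required.
(e) is a mobile business with no fixed premises (not: is a home-based business); employees 51 ≤ 116 → Annual License not required.
(f) does not board or breed animals; offers valet parking → Kennel Certificate not required.
(g) is a mobile business with no fixed premises (not: operates from an industrially zoned site) → Standard Certificate not required.

None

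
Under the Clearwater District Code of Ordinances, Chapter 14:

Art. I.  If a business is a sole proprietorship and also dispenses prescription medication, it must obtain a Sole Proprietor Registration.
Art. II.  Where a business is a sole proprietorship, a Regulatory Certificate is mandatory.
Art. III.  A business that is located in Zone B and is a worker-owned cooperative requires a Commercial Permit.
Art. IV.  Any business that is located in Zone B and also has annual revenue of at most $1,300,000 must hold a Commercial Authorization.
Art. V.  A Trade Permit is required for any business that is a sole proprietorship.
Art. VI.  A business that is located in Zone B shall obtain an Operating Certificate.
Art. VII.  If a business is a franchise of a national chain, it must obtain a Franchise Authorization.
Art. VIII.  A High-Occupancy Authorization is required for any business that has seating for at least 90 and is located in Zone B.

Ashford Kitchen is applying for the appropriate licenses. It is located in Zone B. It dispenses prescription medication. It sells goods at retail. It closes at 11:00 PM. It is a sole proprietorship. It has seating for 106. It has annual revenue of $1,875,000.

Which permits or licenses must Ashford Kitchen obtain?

Art. I. is a sole proprietorship; dispenses prescription medication → Sole Proprietor Registration required.
Art. II. is a sole proprietorship → Regulatory Certificate required.
Art. III. is located in Zone B; is a sole proprietorship (not: is a worker-owned cooperative) → Commercial Permit not required.
Art. IV. is located in Zone B; revenue $1,875,000 > $1,300,000 → Commercial Authorization not required.
Art. V. is a sole proprietorship → Trade Permit required.
Art. VI. is located in Zone B → Operating Certificate required.
Art. VII. is a sole proprietorship (not: is a franchise of a national chain) → Franchise Authorization not required.
Art. VIII. seating 106 ≥ 90; is located in Zone B → High-Occupancy Authorization required.

High-Occupancy Authorization, Operating Certificate, Regulatory Certificate, Sole Proprietor Registration, Trade Permit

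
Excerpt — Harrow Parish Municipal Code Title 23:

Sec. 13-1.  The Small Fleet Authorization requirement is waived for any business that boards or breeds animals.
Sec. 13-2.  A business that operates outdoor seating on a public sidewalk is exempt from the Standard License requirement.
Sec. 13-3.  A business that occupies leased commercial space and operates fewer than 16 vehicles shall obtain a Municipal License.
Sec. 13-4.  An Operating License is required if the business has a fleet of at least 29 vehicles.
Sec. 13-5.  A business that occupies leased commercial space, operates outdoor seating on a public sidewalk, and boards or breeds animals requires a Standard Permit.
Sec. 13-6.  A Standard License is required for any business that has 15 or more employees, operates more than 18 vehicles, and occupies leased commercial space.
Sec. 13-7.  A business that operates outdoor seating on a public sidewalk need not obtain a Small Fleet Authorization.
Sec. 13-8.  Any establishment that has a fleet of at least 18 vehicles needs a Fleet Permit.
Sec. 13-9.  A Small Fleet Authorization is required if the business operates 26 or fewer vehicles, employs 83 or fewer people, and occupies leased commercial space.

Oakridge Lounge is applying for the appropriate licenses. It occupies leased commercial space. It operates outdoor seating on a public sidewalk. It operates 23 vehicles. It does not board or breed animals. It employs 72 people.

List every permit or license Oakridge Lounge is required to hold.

Sec. 13-1. does not board or breed animals → Small Fleet Authorization exemption does not apply.
Sec. 13-2. operates outdoor seating on a public sidewalk → exempt from Standard License.
Sec. 13-3. occupies leased commercial space; vehicles 23 ≥ 16 → Municipal License not required.
Sec. 13-4. vehicles 23 < 29 → Operating License not required.
Sec. 13-5. occupies leased commercial space; operates outdoor seating on a public sidewalk; does not board or breed animals → Standard Permit not required.
Sec. 13-6. employees 72 ≥ 15; vehicles 23 > 18; occupies leased commercial space → Standard License required.
Sec. 13-7. operates outdoor seating on a public sidewalk → exempt from Small Fleet Authorization.
Sec. 13-8. vehicles 23 ≥ 18 → Fleet Permit required.
Sec. 13-9. vehicles 23 ≤ 26; employees 72 ≤ 83; occupies leased commercial space → Small Fleet Authorization required.

Fleet Permit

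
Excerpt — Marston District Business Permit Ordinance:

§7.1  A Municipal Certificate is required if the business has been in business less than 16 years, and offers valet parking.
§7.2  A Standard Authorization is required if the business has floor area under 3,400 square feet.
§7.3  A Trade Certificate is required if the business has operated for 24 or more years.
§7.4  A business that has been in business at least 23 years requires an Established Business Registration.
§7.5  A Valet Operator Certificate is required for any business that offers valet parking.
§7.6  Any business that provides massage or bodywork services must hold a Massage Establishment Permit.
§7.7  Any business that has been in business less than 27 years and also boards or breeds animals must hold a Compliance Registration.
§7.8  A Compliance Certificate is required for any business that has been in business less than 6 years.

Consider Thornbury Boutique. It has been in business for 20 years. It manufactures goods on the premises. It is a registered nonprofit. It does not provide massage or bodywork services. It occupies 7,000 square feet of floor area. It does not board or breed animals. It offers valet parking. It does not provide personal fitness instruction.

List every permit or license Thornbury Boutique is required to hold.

§7.1 years in business 20 ≥ 16; offers valet parking → Municipal Certificate not required.
§7.2 floor area 7,000 square feet ≥ 3,400 square feet → Standard Authorization not required.
§7.3 years in business 20 < 24 → Trade Certificate not required.
§7.4 years in business 20 < 23 → Established Business Registration not required.
§7.5 offers valet parking → Valet Operator Certificate required.
§7.6 does not provide massage or bodywork services → Massage Establishment Permit not required.
§7.7 years in business 20 < 27; does not board or breed animals → Compliance Registration not required.
§7.8 years in business 20 ≥ 6 → Compliance Certificate not required.

Valet Operator Certificate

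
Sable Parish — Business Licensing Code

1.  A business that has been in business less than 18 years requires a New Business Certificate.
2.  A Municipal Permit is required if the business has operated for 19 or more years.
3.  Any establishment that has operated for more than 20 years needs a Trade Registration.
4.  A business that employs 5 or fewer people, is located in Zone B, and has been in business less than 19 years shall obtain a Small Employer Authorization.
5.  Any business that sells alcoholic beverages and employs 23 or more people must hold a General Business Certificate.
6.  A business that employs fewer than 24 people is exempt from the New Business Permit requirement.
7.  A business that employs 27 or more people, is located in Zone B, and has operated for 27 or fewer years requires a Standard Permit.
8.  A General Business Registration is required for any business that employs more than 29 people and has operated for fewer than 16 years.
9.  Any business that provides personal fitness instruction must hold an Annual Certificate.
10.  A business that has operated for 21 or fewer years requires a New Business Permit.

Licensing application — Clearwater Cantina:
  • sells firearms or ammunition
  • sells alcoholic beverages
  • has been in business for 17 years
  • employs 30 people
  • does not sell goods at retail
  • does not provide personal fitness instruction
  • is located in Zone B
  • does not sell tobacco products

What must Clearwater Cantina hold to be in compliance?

General Business Certificate, New Business Certificate, New Business Permit, Standard Permit

1. years in business 17 < 18 → New Business Certificate required.
2. years in business 17 < 19 → Municipal Permit not required.
3. years in business 17 ≤ 20 → Trade Registration not required.
4. employees 30 > 5; is located in Zone B; years in business 17 < 19 → Small Employer Authorization not required.
5. sells alcoholic beverages; employees 30 ≥ 23 → General Business Certificate required.
6. employees 30 ≥ 24 → New Business Permit exemption does not apply.
7. employees 30 ≥ 27; is located in Zone B; years in business 17 ≤ 27 → Standard Permit required.
8. employees 30 > 29; years in business 17 ≥ 16 → General Business Registration not required.
9. does not provide personal fitness instruction → Annual Certificate not required.
10. years in business 17 ≤ 21 → New Business Permit required.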